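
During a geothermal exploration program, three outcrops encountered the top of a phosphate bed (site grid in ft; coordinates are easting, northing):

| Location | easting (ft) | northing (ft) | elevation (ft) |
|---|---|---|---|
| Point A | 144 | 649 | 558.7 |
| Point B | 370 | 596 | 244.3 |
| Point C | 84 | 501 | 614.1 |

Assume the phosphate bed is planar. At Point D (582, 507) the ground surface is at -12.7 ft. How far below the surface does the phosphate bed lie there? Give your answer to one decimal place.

44.7 ft

Let the plane be z = a·easting + b·northing + c.
Point B−Point A: 226a − 53b = −314.4;  Point C−Point A: −60a − 148b = 55.4.
Solving gives a = −1.35054, b = 0.17319.
Then c = 558.7 − a·144 − b·649 = 640.78.
At (582, 507): z_contact = −786.01 + 87.81 + 640.78 = -57.43 ft.
Depth below ground = -12.7 − (-57.43) = 44.7 ft.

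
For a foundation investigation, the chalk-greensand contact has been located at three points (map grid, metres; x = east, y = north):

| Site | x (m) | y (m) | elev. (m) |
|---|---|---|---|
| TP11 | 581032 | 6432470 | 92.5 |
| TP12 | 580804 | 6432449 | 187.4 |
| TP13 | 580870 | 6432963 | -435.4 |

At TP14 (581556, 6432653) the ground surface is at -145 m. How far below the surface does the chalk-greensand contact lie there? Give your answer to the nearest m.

139 m

Two edge vectors: TP11→TP12 = (-228, -21, 94.9), TP11→TP13 = (-162, 493, -527.9).
Normal n = (TP11→TP12) × (TP11→TP13) = (-35699.8, -135735, -115806).
So ∂z/∂x = −n_x/n_z = −0.30827246 and ∂z/∂y = −n_y/n_z = −1.17208953.
Intercept c from TP11: 92.5 + 179116.16 + 7539430.73 = 7718639.39.
At (581556, 6432653): z_contact = −179277.7 − 7539645.2 + 7718639.39 = -283.5 m.
Depth below ground = -145 − (-283.5) = 139 m.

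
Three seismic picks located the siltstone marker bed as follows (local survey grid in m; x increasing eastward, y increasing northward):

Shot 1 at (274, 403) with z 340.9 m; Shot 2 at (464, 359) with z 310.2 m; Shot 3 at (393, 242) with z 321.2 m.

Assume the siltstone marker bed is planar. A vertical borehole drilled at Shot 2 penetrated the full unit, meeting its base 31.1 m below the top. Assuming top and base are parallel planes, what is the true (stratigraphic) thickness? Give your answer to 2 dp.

Two edge vectors: Shot 1→Shot 2 = (190, -44, -30.7), Shot 1→Shot 3 = (119, -161, -19.7).
Normal n = (Shot 1→Shot 2) × (Shot 1→Shot 3) = (-4075.9, 89.7, -25354).
So ∂z/∂x = −n_x/n_z = −0.16076 and ∂z/∂y = −n_y/n_z = 0.00354.
|∇z| = √(a²+b²) = 0.16080, so dip δ = arctan(0.16080) = 9.13°.
True thickness = vertical thickness × cos δ = 31.1 × cos 9.13° = 30.71 m.

30.71 m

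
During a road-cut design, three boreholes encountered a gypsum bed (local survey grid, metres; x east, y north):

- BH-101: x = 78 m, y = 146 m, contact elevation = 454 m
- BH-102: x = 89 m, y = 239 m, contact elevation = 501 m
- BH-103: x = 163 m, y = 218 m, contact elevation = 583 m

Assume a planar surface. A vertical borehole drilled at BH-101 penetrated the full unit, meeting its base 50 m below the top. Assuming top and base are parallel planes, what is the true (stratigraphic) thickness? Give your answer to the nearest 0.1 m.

Two edge vectors: BH-101→BH-102 = (11, 93, 47), BH-101→BH-103 = (85, 72, 129).
Normal n = (BH-101→BH-102) × (BH-101→BH-103) = (8613, 2576, -7113).
So ∂z/∂x = −n_x/n_z = 1.21088 and ∂z/∂y = −n_y/n_z = 0.36215.
|∇z| = √(a²+b²) = 1.26388, so dip δ = arctan(1.26388) = 51.65°.
True thickness = vertical thickness × cos δ = 50 × cos 51.65° = 31.0 m.

31.0 m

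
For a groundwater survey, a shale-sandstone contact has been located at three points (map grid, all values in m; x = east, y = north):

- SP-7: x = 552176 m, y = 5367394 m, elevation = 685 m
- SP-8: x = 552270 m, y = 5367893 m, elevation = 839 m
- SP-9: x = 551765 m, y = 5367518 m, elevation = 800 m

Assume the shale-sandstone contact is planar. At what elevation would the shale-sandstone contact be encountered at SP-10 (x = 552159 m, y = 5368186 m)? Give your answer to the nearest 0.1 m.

958.8 m

Two edge vectors: SP-7→SP-8 = (94, 499, 154), SP-7→SP-9 = (-411, 124, 115).
Normal n = (SP-7→SP-8) × (SP-7→SP-9) = (38289, -74104, 216745).
So ∂z/∂x = −n_x/n_z = −0.176654594 and ∂z/∂y = −n_y/n_z = 0.341894853.
Intercept c from SP-7: 685 + 97544.43 − 1835084.38 = −1736854.96.
At (552159, 5368186): z = −97541.4 + 1835355.2 − 1736854.96 = 958.8 m.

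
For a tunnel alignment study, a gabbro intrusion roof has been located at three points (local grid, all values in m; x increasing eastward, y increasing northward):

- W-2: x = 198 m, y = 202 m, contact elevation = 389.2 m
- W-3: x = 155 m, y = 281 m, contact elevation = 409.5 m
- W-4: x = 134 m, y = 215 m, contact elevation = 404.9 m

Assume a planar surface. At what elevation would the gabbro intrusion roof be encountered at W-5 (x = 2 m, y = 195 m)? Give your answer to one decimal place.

430.8 m

Two edge vectors: W-2→W-3 = (-43, 79, 20.3), W-2→W-4 = (-64, 13, 15.7).
Normal n = (W-2→W-3) × (W-2→W-4) = (976.4, -624.1, 4497).
So ∂z/∂x = −n_x/n_z = −0.21712 and ∂z/∂y = −n_y/n_z = 0.13878.
Intercept c from W-2: 389.2 + 42.99 − 28.03 = 404.16.
At (2, 195): z = −0.4 + 27.1 + 404.16 = 430.8 m.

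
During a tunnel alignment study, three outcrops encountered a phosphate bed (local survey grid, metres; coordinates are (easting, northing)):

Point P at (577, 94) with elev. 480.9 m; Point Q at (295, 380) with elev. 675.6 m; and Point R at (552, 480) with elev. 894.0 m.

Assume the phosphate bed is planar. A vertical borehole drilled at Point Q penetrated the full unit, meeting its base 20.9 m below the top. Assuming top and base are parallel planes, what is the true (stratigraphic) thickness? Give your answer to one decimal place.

13.5 m

Two edge vectors: Point P→Point Q = (-282, 286, 194.7), Point P→Point R = (-25, 386, 413.1).
Normal n = (Point P→Point Q) × (Point P→Point R) = (42992.4, 111626.7, -101702).
So ∂z/∂E = −n_x/n_z = 0.42273 and ∂z/∂N = −n_y/n_z = 1.09759.
|∇z| = √(a²+b²) = 1.17618, so dip δ = arctan(1.17618) = 49.63°.
True thickness = vertical thickness × cos δ = 20.9 × cos 49.63° = 13.5 m.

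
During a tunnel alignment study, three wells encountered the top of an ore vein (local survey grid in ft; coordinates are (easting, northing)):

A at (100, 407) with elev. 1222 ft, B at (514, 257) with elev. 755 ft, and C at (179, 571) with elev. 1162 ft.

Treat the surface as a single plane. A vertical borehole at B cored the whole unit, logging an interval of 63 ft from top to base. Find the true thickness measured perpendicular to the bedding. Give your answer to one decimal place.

Let the plane be z = a·E + b·N + c.
B−A: 414a − 150b = −467;  C−A: 79a + 164b = −60.
Solving gives a = −1.07326, b = 0.15114.
|∇z| = √(a²+b²) = 1.08385, so dip δ = arctan(1.08385) = 47.30°.
True thickness = vertical thickness × cos δ = 63 × cos 47.30° = 42.7 ft.

42.7 ft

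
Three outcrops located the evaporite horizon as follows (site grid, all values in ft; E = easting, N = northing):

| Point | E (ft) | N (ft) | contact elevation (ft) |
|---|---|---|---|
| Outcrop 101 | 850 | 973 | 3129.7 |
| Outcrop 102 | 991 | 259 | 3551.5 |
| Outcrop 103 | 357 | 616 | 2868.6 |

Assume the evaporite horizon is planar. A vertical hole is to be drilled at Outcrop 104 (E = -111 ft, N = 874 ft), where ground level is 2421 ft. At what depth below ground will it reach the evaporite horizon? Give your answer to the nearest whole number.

Two edge vectors: Outcrop 101→Outcrop 102 = (141, -714, 421.8), Outcrop 101→Outcrop 103 = (-493, -357, -261.1).
Normal n = (Outcrop 101→Outcrop 102) × (Outcrop 101→Outcrop 103) = (337008, -171132.3, -402339).
So ∂z/∂E = −n_x/n_z = 0.83762 and ∂z/∂N = −n_y/n_z = −0.42534.
Intercept c from Outcrop 101: 3129.7 − 711.98 + 413.86 = 2831.58.
At (-111, 874): z_contact = −93.0 − 371.8 + 2831.58 = 2366.9 ft.
Depth below ground = 2421 − 2366.9 = 54 ft.

54 ft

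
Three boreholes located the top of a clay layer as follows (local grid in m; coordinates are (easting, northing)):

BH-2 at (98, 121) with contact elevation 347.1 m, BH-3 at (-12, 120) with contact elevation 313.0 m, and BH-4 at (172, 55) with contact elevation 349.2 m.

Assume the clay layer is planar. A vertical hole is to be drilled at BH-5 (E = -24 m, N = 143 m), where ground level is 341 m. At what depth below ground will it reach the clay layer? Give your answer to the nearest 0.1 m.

Two edge vectors: BH-2→BH-3 = (-110, -1, -34.1), BH-2→BH-4 = (74, -66, 2.1).
Normal n = (BH-2→BH-3) × (BH-2→BH-4) = (-2252.7, -2292.4, 7334).
So ∂z/∂E = −n_x/n_z = 0.30716 and ∂z/∂N = −n_y/n_z = 0.31257.
Intercept c from BH-2: 347.1 − 30.10 − 37.82 = 279.18.
At (-24, 143): z_contact = −7.37 + 44.70 + 279.18 = 316.50 m.
Depth below ground = 341 − 316.50 = 24.5 m.

24.5 m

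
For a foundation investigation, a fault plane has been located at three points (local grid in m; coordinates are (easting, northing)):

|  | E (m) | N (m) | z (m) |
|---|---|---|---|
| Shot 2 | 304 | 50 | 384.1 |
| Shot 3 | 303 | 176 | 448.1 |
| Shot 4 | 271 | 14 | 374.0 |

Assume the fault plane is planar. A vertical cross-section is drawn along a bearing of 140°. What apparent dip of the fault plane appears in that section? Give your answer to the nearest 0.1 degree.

28.6°

Let the plane be z = a·E + b·N + c.
Shot 3−Shot 2: −1a + 126b = 64;  Shot 4−Shot 2: −33a − 36b = −10.1.
Solving gives a = −0.24592, b = 0.50598.
Unit vector along 140° is (sin 140°, cos 140°) = (0.6428, -0.7660).
Slope in that direction = a·(0.6428) + b·(-0.7660) = −0.54568.
Apparent dip = arctan|0.54568| = 28.6° (true dip is 29.4°, so apparent ≤ true as expected).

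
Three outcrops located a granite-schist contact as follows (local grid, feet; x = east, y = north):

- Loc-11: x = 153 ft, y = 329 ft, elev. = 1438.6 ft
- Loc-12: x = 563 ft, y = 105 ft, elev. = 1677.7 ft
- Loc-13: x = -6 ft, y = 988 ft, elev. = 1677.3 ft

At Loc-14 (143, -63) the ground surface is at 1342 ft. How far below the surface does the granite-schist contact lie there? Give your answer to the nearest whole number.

139 ft

Two edge vectors: Loc-11→Loc-12 = (410, -224, 239.1), Loc-11→Loc-13 = (-159, 659, 238.7).
Normal n = (Loc-11→Loc-12) × (Loc-11→Loc-13) = (-211035.7, -135883.9, 234574).
So ∂z/∂x = −n_x/n_z = 0.89966 and ∂z/∂y = −n_y/n_z = 0.57928.
Intercept c from Loc-11: 1438.6 − 137.65 − 190.58 = 1110.37.
At (143, -63): z_contact = 128.7 − 36.5 + 1110.37 = 1202.5 ft.
Depth below ground = 1342 − 1202.5 = 139 ft.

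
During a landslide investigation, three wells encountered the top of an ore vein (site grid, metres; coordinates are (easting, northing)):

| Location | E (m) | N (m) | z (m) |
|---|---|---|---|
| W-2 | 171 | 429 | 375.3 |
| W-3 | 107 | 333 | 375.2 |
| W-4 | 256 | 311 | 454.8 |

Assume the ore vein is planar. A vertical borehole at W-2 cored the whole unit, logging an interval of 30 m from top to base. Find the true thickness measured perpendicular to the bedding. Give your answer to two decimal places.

25.90 m

Two edge vectors: W-2→W-3 = (-64, -96, -0.1), W-2→W-4 = (85, -118, 79.5).
Normal n = (W-2→W-3) × (W-2→W-4) = (-7643.8, 5079.5, 15712).
So ∂z/∂E = −n_x/n_z = 0.48649 and ∂z/∂N = −n_y/n_z = −0.32329.
|∇z| = √(a²+b²) = 0.58412, so dip δ = arctan(0.58412) = 30.29°.
True thickness = vertical thickness × cos δ = 30 × cos 30.29° = 25.90 m.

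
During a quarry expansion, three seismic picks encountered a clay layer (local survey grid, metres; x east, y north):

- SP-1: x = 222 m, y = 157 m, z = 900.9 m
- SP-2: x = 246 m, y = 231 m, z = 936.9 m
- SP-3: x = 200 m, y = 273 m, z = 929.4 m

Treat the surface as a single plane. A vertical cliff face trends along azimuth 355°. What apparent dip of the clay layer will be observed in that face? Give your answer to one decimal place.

16.3°

Two edge vectors: SP-1→SP-2 = (24, 74, 36), SP-1→SP-3 = (-22, 116, 28.5).
Normal n = (SP-1→SP-2) × (SP-1→SP-3) = (-2067, -1476, 4412).
So ∂z/∂x = −n_x/n_z = 0.46850 and ∂z/∂y = −n_y/n_z = 0.33454.
Unit vector along 355° is (sin 355°, cos 355°) = (-0.0872, 0.9962).
Slope in that direction = a·(-0.0872) + b·(0.9962) = 0.29244.
Apparent dip = arctan|0.29244| = 16.3° (true dip is 29.9°, so apparent ≤ true as expected).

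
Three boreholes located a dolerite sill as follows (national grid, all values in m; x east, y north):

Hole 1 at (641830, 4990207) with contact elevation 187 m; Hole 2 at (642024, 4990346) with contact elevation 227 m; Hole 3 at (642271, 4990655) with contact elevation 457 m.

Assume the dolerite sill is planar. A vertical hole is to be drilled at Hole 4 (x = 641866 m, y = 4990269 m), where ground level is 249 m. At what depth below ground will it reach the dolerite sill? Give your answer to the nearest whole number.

Two edge vectors: Hole 1→Hole 2 = (194, 139, 40), Hole 1→Hole 3 = (441, 448, 270).
Normal n = (Hole 1→Hole 2) × (Hole 1→Hole 3) = (19610, -34740, 25613).
So ∂z/∂x = −n_x/n_z = −0.76562683 and ∂z/∂y = −n_y/n_z = 1.35634248.
Intercept c from Hole 1: 187 + 491402.27 − 6768429.75 = −6276840.48.
At (641866, 4990269): z_contact = −491429.8 + 6768513.8 − 6276840.48 = 243.5 m.
Depth below ground = 249 − 243.5 = 5 m.

5 m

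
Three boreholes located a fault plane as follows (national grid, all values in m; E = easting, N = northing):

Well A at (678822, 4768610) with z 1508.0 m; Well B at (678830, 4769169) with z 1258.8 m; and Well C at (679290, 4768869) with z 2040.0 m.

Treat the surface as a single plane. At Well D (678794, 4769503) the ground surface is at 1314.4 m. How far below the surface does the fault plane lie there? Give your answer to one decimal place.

261.4 m

Let the plane be z = a·E + b·N + c.
Well B−Well A: 8a + 559b = −249.2;  Well C−Well A: 468a + 259b = 532.
Solving gives a = 1.394508746, b = −0.465753256.
Then c = 1508 − a·678822 − b·4768610 = 1275880.42.
At (678794, 4769503): z_contact = 946584.17 − 2221411.55 + 1275880.42 = 1053.04 m.
Depth below ground = 1314.4 − 1053.04 = 261.4 m.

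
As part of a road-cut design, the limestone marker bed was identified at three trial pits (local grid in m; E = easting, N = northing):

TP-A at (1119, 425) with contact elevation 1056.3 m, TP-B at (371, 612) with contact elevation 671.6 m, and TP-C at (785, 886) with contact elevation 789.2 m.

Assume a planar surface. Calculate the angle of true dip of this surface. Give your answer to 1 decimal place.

Two edge vectors: TP-A→TP-B = (-748, 187, -384.7), TP-A→TP-C = (-334, 461, -267.1).
Normal n = (TP-A→TP-B) × (TP-A→TP-C) = (127399, -71301, -282370).
So ∂z/∂E = −n_x/n_z = 0.45118 and ∂z/∂N = −n_y/n_z = −0.25251.
Gradient magnitude |∇z| = √(a² + b²) = √(0.20356 + 0.06376) = 0.51703.
True dip = arctan(0.51703) = 27.3°, dipping toward WNW (azimuth ≈ 299°).

27.3°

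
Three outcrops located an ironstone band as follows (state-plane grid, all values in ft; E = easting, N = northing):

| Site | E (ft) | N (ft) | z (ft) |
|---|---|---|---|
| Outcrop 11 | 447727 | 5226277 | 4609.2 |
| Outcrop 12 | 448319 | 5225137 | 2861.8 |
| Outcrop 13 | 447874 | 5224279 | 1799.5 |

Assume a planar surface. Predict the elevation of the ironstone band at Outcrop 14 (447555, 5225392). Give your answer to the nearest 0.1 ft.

3432.0 ft

Two edge vectors: Outcrop 11→Outcrop 12 = (592, -1140, -1747.4), Outcrop 11→Outcrop 13 = (147, -1998, -2809.7).
Normal n = (Outcrop 11→Outcrop 12) × (Outcrop 11→Outcrop 13) = (-288247.2, 1406474.6, -1015236).
So ∂z/∂E = −n_x/n_z = −0.283921374 and ∂z/∂N = −n_y/n_z = 1.385367146.
Intercept c from Outcrop 11: 4609.2 + 127119.26 − 7240312.45 = −7108583.99.
At (447555, 5225392): z = −127070.4 + 7239086.4 − 7108583.99 = 3432.0 ft.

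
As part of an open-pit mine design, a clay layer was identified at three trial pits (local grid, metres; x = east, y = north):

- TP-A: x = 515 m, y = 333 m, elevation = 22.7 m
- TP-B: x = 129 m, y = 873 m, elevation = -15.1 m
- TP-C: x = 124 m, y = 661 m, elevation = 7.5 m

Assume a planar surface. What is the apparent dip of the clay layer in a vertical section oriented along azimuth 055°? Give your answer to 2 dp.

Two edge vectors: TP-A→TP-B = (-386, 540, -37.8), TP-A→TP-C = (-391, 328, -15.2).
Normal n = (TP-A→TP-B) × (TP-A→TP-C) = (4190.4, 8912.6, 84532).
So ∂z/∂x = −n_x/n_z = −0.04957 and ∂z/∂y = −n_y/n_z = −0.10543.
Unit vector along 055° is (sin 55°, cos 55°) = (0.8192, 0.5736).
Slope in that direction = a·(0.8192) + b·(0.5736) = −0.10108.
Apparent dip = arctan|0.10108| = 5.77° (true dip is 6.6°, so apparent ≤ true as expected).

5.77°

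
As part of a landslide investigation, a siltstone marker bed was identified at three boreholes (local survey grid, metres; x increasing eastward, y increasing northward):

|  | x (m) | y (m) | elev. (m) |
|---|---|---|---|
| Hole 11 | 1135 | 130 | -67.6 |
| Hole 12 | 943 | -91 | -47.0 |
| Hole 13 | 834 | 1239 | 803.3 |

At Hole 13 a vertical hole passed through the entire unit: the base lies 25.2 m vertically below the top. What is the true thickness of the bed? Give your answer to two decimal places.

18.16 m

Two edge vectors: Hole 11→Hole 12 = (-192, -221, 20.6), Hole 11→Hole 13 = (-301, 1109, 870.9).
Normal n = (Hole 11→Hole 12) × (Hole 11→Hole 13) = (-215314.3, 161012.2, -279449).
So ∂z/∂x = −n_x/n_z = −0.77050 and ∂z/∂y = −n_y/n_z = 0.57618.
|∇z| = √(a²+b²) = 0.96210, so dip δ = arctan(0.96210) = 43.89°.
True thickness = vertical thickness × cos δ = 25.2 × cos 43.89° = 18.16 m.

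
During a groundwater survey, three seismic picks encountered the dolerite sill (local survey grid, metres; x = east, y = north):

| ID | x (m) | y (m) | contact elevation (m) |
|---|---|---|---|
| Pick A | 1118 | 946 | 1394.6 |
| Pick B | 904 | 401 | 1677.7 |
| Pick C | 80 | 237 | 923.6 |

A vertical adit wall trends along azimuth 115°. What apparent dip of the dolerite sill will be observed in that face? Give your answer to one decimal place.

54.5°

Two edge vectors: Pick A→Pick B = (-214, -545, 283.1), Pick A→Pick C = (-1038, -709, -471).
Normal n = (Pick A→Pick B) × (Pick A→Pick C) = (457412.9, -394651.8, -413984).
So ∂z/∂x = −n_x/n_z = 1.10490 and ∂z/∂y = −n_y/n_z = −0.95330.
Unit vector along 115° is (sin 115°, cos 115°) = (0.9063, -0.4226).
Slope in that direction = a·(0.9063) + b·(-0.4226) = 1.40427.
Apparent dip = arctan|1.40427| = 54.5° (true dip is 55.6°, so apparent ≤ true as expected).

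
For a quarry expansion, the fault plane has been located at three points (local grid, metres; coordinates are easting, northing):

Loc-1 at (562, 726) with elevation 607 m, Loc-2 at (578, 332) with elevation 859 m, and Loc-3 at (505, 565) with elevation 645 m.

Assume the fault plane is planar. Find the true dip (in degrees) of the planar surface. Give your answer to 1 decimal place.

49.8°

Let the plane be z = a·easting + b·northing + c.
Loc-2−Loc-1: 16a − 394b = 252;  Loc-3−Loc-1: −57a − 161b = 38.
Solving gives a = 1.02261, b = −0.59807.
Gradient magnitude |∇z| = √(a² + b²) = √(1.04573 + 0.35768) = 1.18466.
True dip = arctan(1.18466) = 49.8°, dipping toward WNW (azimuth ≈ 300°).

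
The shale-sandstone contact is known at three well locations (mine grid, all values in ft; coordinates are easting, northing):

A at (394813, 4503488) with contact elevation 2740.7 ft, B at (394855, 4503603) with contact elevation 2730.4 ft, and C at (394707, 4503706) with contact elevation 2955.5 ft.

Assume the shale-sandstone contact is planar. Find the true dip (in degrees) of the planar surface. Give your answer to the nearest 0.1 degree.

52.8°

Let the plane be z = a·easting + b·northing + c.
B−A: 42a + 115b = −10.3;  C−A: −106a + 218b = 214.8.
Solving gives a = −1.26241, b = 0.37149.
Gradient magnitude |∇z| = √(a² + b²) = √(1.59368 + 0.13800) = 1.31593.
True dip = arctan(1.31593) = 52.8°, dipping toward ESE (azimuth ≈ 106°).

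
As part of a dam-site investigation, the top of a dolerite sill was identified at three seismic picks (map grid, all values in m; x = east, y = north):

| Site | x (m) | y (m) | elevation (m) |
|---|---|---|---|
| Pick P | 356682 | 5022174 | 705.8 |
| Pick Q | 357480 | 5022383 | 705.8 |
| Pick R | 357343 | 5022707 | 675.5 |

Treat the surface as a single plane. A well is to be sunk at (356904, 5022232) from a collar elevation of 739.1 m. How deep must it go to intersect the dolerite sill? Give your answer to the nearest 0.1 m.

Two edge vectors: Pick P→Pick Q = (798, 209, 0), Pick P→Pick R = (661, 533, -30.3).
Normal n = (Pick P→Pick Q) × (Pick P→Pick R) = (-6332.7, 24179.4, 287185).
So ∂z/∂x = −n_x/n_z = 0.022050943 and ∂z/∂y = −n_y/n_z = −0.084194509.
Intercept c from Pick P: 705.8 − 7865.17 + 422839.47 = 415680.10.
At (356904, 5022232): z_contact = 7870.07 − 422844.36 + 415680.10 = 705.81 m.
Depth below ground = 739.1 − 705.81 = 33.3 m.

33.3 m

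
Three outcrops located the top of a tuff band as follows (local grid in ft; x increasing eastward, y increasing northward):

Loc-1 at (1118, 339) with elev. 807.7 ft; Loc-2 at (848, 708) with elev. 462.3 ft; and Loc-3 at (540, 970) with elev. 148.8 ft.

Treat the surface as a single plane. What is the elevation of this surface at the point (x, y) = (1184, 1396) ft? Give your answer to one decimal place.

311.0 ft

Let the plane be z = a·x + b·y + c.
Loc-2−Loc-1: −270a + 369b = −345.4;  Loc-3−Loc-1: −578a + 631b = −658.9.
Solving gives a = 0.586938, b = −0.506576.
Then c = 807.7 − a·1118 − b·339 = 323.23.
At (1184, 1396): z = 694.9 − 707.2 + 323.23 = 311.0 ft.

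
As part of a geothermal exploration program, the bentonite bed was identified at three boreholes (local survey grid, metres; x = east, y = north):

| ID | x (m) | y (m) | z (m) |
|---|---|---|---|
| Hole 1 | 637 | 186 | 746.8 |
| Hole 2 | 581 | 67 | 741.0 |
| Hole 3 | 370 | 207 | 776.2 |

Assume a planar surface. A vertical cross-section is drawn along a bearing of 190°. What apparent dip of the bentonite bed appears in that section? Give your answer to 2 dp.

Two edge vectors: Hole 1→Hole 2 = (-56, -119, -5.8), Hole 1→Hole 3 = (-267, 21, 29.4).
Normal n = (Hole 1→Hole 2) × (Hole 1→Hole 3) = (-3376.8, 3195, -32949).
So ∂z/∂x = −n_x/n_z = −0.10249 and ∂z/∂y = −n_y/n_z = 0.09697.
Unit vector along 190° is (sin 190°, cos 190°) = (-0.1736, -0.9848).
Slope in that direction = a·(-0.1736) + b·(-0.9848) = −0.07770.
Apparent dip = arctan|0.07770| = 4.44° (true dip is 8.0°, so apparent ≤ true as expected).

4.44°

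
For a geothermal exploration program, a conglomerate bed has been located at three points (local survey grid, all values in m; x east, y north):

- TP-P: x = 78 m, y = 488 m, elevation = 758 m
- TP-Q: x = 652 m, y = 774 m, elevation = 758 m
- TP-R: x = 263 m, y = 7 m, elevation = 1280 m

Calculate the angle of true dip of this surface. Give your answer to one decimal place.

45.5°

Two edge vectors: TP-P→TP-Q = (574, 286, 0), TP-P→TP-R = (185, -481, 522).
Normal n = (TP-P→TP-Q) × (TP-P→TP-R) = (149292, -299628, -329004).
So ∂z/∂x = −n_x/n_z = 0.45377 and ∂z/∂y = −n_y/n_z = −0.91071.
Gradient magnitude |∇z| = √(a² + b²) = √(0.20591 + 0.82940) = 1.01750.
True dip = arctan(1.01750) = 45.5°, dipping toward NNW (azimuth ≈ 334°).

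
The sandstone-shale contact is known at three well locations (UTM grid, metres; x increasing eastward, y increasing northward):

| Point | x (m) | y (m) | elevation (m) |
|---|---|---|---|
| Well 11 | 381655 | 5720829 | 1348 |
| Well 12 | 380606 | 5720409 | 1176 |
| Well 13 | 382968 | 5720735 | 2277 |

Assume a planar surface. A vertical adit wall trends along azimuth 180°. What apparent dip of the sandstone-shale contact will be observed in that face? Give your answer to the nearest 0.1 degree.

49.0°

Two edge vectors: Well 11→Well 12 = (-1049, -420, -172), Well 11→Well 13 = (1313, -94, 929).
Normal n = (Well 11→Well 12) × (Well 11→Well 13) = (-406348, 748685, 650066).
So ∂z/∂x = −n_x/n_z = 0.62509 and ∂z/∂y = −n_y/n_z = −1.15171.
Unit vector along 180° is (sin 180°, cos 180°) = (0.0000, -1.0000).
Slope in that direction = a·(0.0000) + b·(-1.0000) = 1.15171.
Apparent dip = arctan|1.15171| = 49.0° (true dip is 52.7°, so apparent ≤ true as expected).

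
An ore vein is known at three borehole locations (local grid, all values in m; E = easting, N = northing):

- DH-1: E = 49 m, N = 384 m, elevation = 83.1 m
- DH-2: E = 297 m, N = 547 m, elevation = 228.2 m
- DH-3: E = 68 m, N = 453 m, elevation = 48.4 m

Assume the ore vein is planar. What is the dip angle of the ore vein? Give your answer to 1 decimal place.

Two edge vectors: DH-1→DH-2 = (248, 163, 145.1), DH-1→DH-3 = (19, 69, -34.7).
Normal n = (DH-1→DH-2) × (DH-1→DH-3) = (-15668, 11362.5, 14015).
So ∂z/∂E = −n_x/n_z = 1.11795 and ∂z/∂N = −n_y/n_z = −0.81074.
Gradient magnitude |∇z| = √(a² + b²) = √(1.24980 + 0.65730) = 1.38098.
True dip = arctan(1.38098) = 54.1°, dipping toward NW (azimuth ≈ 306°).

54.1°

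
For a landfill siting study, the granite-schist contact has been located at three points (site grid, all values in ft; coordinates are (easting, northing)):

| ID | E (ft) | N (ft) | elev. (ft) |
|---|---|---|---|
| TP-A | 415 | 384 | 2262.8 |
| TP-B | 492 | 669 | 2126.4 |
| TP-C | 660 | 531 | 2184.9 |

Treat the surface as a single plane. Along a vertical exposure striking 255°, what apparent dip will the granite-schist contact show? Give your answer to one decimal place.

8.9°

Two edge vectors: TP-A→TP-B = (77, 285, -136.4), TP-A→TP-C = (245, 147, -77.9).
Normal n = (TP-A→TP-B) × (TP-A→TP-C) = (-2150.7, -27419.7, -58506).
So ∂z/∂E = −n_x/n_z = −0.03676 and ∂z/∂N = −n_y/n_z = −0.46866.
Unit vector along 255° is (sin 255°, cos 255°) = (-0.9659, -0.2588).
Slope in that direction = a·(-0.9659) + b·(-0.2588) = 0.15681.
Apparent dip = arctan|0.15681| = 8.9° (true dip is 25.2°, so apparent ≤ true as expected).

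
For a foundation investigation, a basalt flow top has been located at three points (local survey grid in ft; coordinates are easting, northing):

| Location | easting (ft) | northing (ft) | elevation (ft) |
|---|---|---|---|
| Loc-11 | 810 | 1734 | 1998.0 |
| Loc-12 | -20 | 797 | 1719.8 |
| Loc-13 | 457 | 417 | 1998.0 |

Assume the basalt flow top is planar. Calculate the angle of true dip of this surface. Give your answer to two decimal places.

Two edge vectors: Loc-11→Loc-12 = (-830, -937, -278.2), Loc-11→Loc-13 = (-353, -1317, 0).
Normal n = (Loc-11→Loc-12) × (Loc-11→Loc-13) = (-366389.4, 98204.6, 762349).
So ∂z/∂easting = −n_x/n_z = 0.48061 and ∂z/∂northing = −n_y/n_z = −0.12882.
Gradient magnitude |∇z| = √(a² + b²) = √(0.23098 + 0.01659) = 0.49757.
True dip = arctan(0.49757) = 26.45°, dipping toward WNW (azimuth ≈ 285°).

26.45°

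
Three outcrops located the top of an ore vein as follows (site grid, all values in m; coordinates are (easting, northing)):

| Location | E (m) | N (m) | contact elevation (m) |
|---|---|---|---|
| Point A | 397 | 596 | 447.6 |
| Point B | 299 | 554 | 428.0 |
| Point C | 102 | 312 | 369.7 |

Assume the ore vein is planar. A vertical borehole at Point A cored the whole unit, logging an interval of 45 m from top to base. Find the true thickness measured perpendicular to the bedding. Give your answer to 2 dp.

Let the plane be z = a·E + b·N + c.
Point B−Point A: −98a − 42b = −19.6;  Point C−Point A: −295a − 284b = −77.9.
Solving gives a = 0.14859, b = 0.11995.
|∇z| = √(a²+b²) = 0.19096, so dip δ = arctan(0.19096) = 10.81°.
True thickness = vertical thickness × cos δ = 45 × cos 10.81° = 44.20 m.

44.20 m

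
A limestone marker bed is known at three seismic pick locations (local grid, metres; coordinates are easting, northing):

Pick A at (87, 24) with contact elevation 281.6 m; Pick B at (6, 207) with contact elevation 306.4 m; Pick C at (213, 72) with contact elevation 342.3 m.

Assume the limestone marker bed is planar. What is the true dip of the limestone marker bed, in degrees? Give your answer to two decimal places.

25.35°

Two edge vectors: Pick A→Pick B = (-81, 183, 24.8), Pick A→Pick C = (126, 48, 60.7).
Normal n = (Pick A→Pick B) × (Pick A→Pick C) = (9917.7, 8041.5, -26946).
So ∂z/∂easting = −n_x/n_z = 0.36806 and ∂z/∂northing = −n_y/n_z = 0.29843.
Gradient magnitude |∇z| = √(a² + b²) = √(0.13547 + 0.08906) = 0.47384.
True dip = arctan(0.47384) = 25.35°, dipping toward SW (azimuth ≈ 231°).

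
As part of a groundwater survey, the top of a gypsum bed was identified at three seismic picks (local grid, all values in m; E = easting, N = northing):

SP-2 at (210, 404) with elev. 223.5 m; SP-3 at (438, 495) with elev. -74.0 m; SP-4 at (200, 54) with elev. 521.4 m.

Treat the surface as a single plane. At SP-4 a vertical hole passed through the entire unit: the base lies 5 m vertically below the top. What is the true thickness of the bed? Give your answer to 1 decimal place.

3.1 m

Let the plane be z = a·E + b·N + c.
SP-3−SP-2: 228a + 91b = −297.5;  SP-4−SP-2: −10a − 350b = 297.9.
Solving gives a = −0.97625, b = −0.82325.
|∇z| = √(a²+b²) = 1.27703, so dip δ = arctan(1.27703) = 51.94°.
True thickness = vertical thickness × cos δ = 5 × cos 51.94° = 3.1 m.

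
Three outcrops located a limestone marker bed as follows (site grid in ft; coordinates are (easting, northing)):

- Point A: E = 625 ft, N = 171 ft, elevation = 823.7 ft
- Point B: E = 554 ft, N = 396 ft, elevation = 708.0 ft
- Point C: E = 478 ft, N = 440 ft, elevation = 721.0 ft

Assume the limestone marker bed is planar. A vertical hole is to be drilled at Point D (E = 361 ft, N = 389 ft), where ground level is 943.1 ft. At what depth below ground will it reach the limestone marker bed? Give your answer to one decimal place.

Let the plane be z = a·E + b·N + c.
Point B−Point A: −71a + 225b = −115.7;  Point C−Point A: −147a + 269b = −102.7.
Solving gives a = −0.57354, b = −0.69521.
Then c = 823.7 − a·625 − b·171 = 1301.04.
At (361, 389): z_contact = −207.05 − 270.44 + 1301.04 = 823.56 ft.
Depth below ground = 943.1 − 823.56 = 119.5 ft.

119.5 ft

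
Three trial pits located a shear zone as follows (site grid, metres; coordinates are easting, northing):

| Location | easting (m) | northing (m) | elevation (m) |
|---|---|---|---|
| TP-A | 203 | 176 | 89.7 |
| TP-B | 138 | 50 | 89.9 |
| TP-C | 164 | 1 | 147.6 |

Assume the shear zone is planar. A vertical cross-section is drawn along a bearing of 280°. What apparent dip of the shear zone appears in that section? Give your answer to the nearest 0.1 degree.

Let the plane be z = a·easting + b·northing + c.
TP-B−TP-A: −65a − 126b = 0.2;  TP-C−TP-A: −39a − 175b = 57.9.
Solving gives a = 1.12373, b = −0.58129.
Unit vector along 280° is (sin 280°, cos 280°) = (-0.9848, 0.1736).
Slope in that direction = a·(-0.9848) + b·(0.1736) = −1.20759.
Apparent dip = arctan|1.20759| = 50.4° (true dip is 51.7°, so apparent ≤ true as expected).

50.4°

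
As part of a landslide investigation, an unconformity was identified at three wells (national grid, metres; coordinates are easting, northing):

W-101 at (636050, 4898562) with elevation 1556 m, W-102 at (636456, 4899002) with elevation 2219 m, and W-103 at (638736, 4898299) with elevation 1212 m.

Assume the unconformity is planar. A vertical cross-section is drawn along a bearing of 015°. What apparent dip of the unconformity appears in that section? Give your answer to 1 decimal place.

Let the plane be z = a·easting + b·northing + c.
W-102−W-101: 406a + 440b = 663;  W-103−W-101: 2686a − 263b = −344.
Solving gives a = 0.01786, b = 1.49034.
Unit vector along 015° is (sin 15°, cos 15°) = (0.2588, 0.9659).
Slope in that direction = a·(0.2588) + b·(0.9659) = 1.44418.
Apparent dip = arctan|1.44418| = 55.3° (true dip is 56.1°, so apparent ≤ true as expected).

55.3°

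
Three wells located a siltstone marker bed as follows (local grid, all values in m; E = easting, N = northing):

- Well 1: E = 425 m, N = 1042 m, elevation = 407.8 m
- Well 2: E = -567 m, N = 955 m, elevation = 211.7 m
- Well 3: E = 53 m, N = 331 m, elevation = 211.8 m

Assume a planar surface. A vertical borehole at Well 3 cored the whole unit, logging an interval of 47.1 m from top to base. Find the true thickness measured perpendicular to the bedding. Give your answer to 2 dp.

Let the plane be z = a·E + b·N + c.
Well 2−Well 1: −992a − 87b = −196.1;  Well 3−Well 1: −372a − 711b = −196.
Solving gives a = 0.18185, b = 0.18052.
|∇z| = √(a²+b²) = 0.25624, so dip δ = arctan(0.25624) = 14.37°.
True thickness = vertical thickness × cos δ = 47.1 × cos 14.37° = 45.63 m.

45.63 m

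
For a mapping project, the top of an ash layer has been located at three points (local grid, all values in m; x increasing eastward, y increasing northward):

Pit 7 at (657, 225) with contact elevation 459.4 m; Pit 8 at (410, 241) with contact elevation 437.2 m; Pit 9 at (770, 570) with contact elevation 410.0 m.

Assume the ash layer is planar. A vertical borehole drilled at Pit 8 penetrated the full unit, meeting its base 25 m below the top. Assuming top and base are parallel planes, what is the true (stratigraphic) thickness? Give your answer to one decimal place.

Let the plane be z = a·x + b·y + c.
Pit 8−Pit 7: −247a + 16b = −22.2;  Pit 9−Pit 7: 113a + 345b = −49.4.
Solving gives a = 0.07893, b = −0.16904.
|∇z| = √(a²+b²) = 0.18656, so dip δ = arctan(0.18656) = 10.57°.
True thickness = vertical thickness × cos δ = 25 × cos 10.57° = 24.6 m.

24.6 m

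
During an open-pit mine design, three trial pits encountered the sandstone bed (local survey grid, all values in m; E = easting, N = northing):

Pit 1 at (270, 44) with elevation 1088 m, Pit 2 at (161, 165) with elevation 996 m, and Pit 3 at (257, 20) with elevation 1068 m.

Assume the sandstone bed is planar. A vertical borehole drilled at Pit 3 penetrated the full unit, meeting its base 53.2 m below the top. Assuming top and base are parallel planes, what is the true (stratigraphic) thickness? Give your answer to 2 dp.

Two edge vectors: Pit 1→Pit 2 = (-109, 121, -92), Pit 1→Pit 3 = (-13, -24, -20).
Normal n = (Pit 1→Pit 2) × (Pit 1→Pit 3) = (-4628, -984, 4189).
So ∂z/∂E = −n_x/n_z = 1.10480 and ∂z/∂N = −n_y/n_z = 0.23490.
|∇z| = √(a²+b²) = 1.12949, so dip δ = arctan(1.12949) = 48.48°.
True thickness = vertical thickness × cos δ = 53.2 × cos 48.48° = 35.27 m.

35.27 m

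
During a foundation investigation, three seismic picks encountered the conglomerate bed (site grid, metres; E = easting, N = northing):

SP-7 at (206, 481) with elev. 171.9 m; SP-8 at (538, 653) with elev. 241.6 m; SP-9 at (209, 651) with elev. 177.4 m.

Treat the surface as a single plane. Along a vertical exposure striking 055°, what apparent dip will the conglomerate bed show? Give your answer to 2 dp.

10.00°

Let the plane be z = a·E + b·N + c.
SP-8−SP-7: 332a + 172b = 69.7;  SP-9−SP-7: 3a + 170b = 5.5.
Solving gives a = 0.19496, b = 0.02891.
Unit vector along 055° is (sin 55°, cos 55°) = (0.8192, 0.5736).
Slope in that direction = a·(0.8192) + b·(0.5736) = 0.17629.
Apparent dip = arctan|0.17629| = 10.00° (true dip is 11.1°, so apparent ≤ true as expected).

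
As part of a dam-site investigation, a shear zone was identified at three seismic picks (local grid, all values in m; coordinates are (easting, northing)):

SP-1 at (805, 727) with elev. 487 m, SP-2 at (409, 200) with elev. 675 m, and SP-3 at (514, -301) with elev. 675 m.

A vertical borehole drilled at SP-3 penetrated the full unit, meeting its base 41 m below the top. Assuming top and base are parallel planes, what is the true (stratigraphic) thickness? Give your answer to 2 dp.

38.34 m

Two edge vectors: SP-1→SP-2 = (-396, -527, 188), SP-1→SP-3 = (-291, -1028, 188).
Normal n = (SP-1→SP-2) × (SP-1→SP-3) = (94188, 19740, 253731).
So ∂z/∂E = −n_x/n_z = −0.37121 and ∂z/∂N = −n_y/n_z = −0.07780.
|∇z| = √(a²+b²) = 0.37928, so dip δ = arctan(0.37928) = 20.77°.
True thickness = vertical thickness × cos δ = 41 × cos 20.77° = 38.34 m.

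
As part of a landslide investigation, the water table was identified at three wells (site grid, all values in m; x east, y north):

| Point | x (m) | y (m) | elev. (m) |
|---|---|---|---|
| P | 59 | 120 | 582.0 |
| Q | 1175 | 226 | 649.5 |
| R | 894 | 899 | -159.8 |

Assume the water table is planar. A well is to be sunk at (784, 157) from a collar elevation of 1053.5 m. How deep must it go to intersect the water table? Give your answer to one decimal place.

391.6 m

Two edge vectors: P→Q = (1116, 106, 67.5), P→R = (835, 779, -741.8).
Normal n = (P→Q) × (P→R) = (-131213.3, 884211.3, 780854).
So ∂z/∂x = −n_x/n_z = 0.168038 and ∂z/∂y = −n_y/n_z = −1.132364.
Intercept c from P: 582 − 9.91 + 135.88 = 707.97.
At (784, 157): z_contact = 131.74 − 177.78 + 707.97 = 661.93 m.
Depth below ground = 1053.5 − 661.93 = 391.6 m.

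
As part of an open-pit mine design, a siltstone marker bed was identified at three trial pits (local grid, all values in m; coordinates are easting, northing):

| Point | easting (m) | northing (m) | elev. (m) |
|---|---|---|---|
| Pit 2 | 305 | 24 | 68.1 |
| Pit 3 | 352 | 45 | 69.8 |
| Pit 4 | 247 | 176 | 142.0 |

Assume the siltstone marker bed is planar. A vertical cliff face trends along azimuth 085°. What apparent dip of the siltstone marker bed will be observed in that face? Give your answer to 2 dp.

6.67°

Two edge vectors: Pit 2→Pit 3 = (47, 21, 1.7), Pit 2→Pit 4 = (-58, 152, 73.9).
Normal n = (Pit 2→Pit 3) × (Pit 2→Pit 4) = (1293.5, -3571.9, 8362).
So ∂z/∂easting = −n_x/n_z = −0.15469 and ∂z/∂northing = −n_y/n_z = 0.42716.
Unit vector along 085° is (sin 85°, cos 85°) = (0.9962, 0.0872).
Slope in that direction = a·(0.9962) + b·(0.0872) = −0.11687.
Apparent dip = arctan|0.11687| = 6.67° (true dip is 24.4°, so apparent ≤ true as expected).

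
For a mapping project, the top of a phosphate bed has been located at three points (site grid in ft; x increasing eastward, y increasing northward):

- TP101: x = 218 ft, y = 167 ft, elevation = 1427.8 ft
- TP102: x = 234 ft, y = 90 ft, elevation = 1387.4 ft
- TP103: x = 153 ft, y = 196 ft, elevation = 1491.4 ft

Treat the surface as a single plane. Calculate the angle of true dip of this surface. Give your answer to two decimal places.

41.78°

Two edge vectors: TP101→TP102 = (16, -77, -40.4), TP101→TP103 = (-65, 29, 63.6).
Normal n = (TP101→TP102) × (TP101→TP103) = (-3725.6, 1608.4, -4541).
So ∂z/∂x = −n_x/n_z = −0.82044 and ∂z/∂y = −n_y/n_z = 0.35420.
Gradient magnitude |∇z| = √(a² + b²) = √(0.67312 + 0.12545) = 0.89363.
True dip = arctan(0.89363) = 41.78°, dipping toward ESE (azimuth ≈ 113°).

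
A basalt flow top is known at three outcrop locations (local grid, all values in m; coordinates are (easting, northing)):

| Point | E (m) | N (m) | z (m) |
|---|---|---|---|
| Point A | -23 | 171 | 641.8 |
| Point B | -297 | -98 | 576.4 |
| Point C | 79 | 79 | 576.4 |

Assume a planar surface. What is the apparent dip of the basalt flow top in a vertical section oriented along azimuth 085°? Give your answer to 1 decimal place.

10.1°

Let the plane be z = a·E + b·N + c.
Point B−Point A: −274a − 269b = −65.4;  Point C−Point A: 102a − 92b = −65.4.
Solving gives a = −0.21988, b = 0.46709.
Unit vector along 085° is (sin 85°, cos 85°) = (0.9962, 0.0872).
Slope in that direction = a·(0.9962) + b·(0.0872) = −0.17833.
Apparent dip = arctan|0.17833| = 10.1° (true dip is 27.3°, so apparent ≤ true as expected).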